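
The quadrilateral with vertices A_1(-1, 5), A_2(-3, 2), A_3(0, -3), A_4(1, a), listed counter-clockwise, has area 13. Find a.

The doubled signed area Σ (x_i y_{i+1} − x_{i+1} y_i) is linear in a.
With a=0 it equals 30; the coefficient of a is 1 (from the two edges through A_4).
So 1·a + 30 = 2·13 = 26 ⇒ a = -4.

-4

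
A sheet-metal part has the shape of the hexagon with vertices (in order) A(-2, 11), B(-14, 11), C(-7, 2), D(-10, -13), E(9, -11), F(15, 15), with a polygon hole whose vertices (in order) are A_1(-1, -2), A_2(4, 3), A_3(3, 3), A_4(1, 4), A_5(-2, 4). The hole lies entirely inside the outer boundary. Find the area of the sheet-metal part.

Outer boundary:
Cross-terms: 132, 49, 111, 227, 300, 195  ⇒  Σ = 1014
Area = |Σ|/2 = 507.
Hole:
Apply the shoelace formula: 2A = Σ (x_i·y_{i+1} − x_{i+1}·y_i), indices taken mod 5.
Σ = (5) + (3) + (9) + (12) + (8) = 37
Area = |Σ|/2 = 18.5.
Net area = 507 − 18.5 = 488.5.

488.5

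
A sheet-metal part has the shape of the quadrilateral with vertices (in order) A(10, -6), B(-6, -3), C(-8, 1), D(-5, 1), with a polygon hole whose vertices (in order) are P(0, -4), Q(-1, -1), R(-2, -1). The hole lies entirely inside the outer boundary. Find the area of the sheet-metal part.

38

Outer boundary:
Apply the surveyor's formula: 2A = Σ (x_i·y_{i+1} − x_{i+1}·y_i), indices taken mod 4.
Σ = (-66) + (-30) + (-3) + (20) = -79
Area = |Σ|/2 = 39.5.
Hole:
Σ = (-4) + (-1) + (8) = 3
Area = |Σ|/2 = 1.5.
Net area = 39.5 − 1.5 = 38.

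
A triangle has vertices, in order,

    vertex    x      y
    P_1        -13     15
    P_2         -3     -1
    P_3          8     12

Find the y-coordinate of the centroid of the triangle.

26/3

Apply the shoelace formula. First the cross-terms c_i = x_i·y_{i+1} − x_{i+1}·y_i:
  58, -28, 276  ⇒  2A = 306, A = 153.
Then Σ (y_i + y_{i+1})·c_i = 7956, so ȳ = 7956 / (6·153) = 26/3.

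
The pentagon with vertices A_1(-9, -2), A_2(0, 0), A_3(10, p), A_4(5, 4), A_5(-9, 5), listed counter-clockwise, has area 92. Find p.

-4

The doubled signed area Σ (x_i y_{i+1} − x_{i+1} y_i) is linear in p.
With p=0 it equals 164; the coefficient of p is -5 (from the two edges through A_3).
So -5·p + 164 = 2·92 = 184 ⇒ p = -4.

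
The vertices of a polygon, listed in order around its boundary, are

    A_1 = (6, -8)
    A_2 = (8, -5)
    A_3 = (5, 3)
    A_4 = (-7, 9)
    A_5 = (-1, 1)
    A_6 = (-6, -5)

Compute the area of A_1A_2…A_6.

Σ = (34) + (49) + (66) + (2) + (11) + (78) = 240
Area = |Σ|/2 = 120.

120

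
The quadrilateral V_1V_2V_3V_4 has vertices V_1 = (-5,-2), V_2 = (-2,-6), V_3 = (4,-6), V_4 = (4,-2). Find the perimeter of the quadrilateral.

|V_1V_2| = √((3)² + (-4)²) = √25 = 5
|V_2V_3| = √((6)² + (0)²) = √36 = 6
|V_3V_4| = √((0)² + (4)²) = √16 = 4
|V_4V_1| = √((-9)² + (0)²) = √81 = 9
Perimeter = 5 + 6 + 4 + 9 = 24.

24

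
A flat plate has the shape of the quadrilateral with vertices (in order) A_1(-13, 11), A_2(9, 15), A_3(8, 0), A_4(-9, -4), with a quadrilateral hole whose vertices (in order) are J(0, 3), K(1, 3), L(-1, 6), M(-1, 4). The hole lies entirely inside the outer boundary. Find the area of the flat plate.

296

Outer boundary:
Apply Gauss's area formula: 2A = Σ (x_i·y_{i+1} − x_{i+1}·y_i), indices taken mod 4.
A_1→A_2: (-13)(15) − (9)(11) = -294
A_2→A_3: (9)(0) − (8)(15) = -120
A_3→A_4: (8)(-4) − (-9)(0) = -32
A_4→A_1: (-9)(11) − (-13)(-4) = -151
Σ = -597
Area = |Σ|/2 = 298.5.
Hole:
Σ = (-3) + (9) + (2) + (-3) = 5
Area = |Σ|/2 = 2.5.
Net area = 298.5 − 2.5 = 296.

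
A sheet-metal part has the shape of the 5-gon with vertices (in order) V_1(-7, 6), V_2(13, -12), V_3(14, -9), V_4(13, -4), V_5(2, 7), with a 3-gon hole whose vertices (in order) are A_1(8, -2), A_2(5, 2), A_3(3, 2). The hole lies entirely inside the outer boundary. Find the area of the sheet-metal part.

135

Outer boundary:
Apply the shoelace (surveyor's) formula: 2A = Σ (x_i·y_{i+1} − x_{i+1}·y_i), indices taken mod 5.
Σ = (6) + (51) + (61) + (99) + (61) = 278
Area = |Σ|/2 = 139.
Hole:
Apply the shoelace formula: 2A = Σ (x_i·y_{i+1} − x_{i+1}·y_i), indices taken mod 3.
Σ = (26) + (4) + (-22) = 8
Area = |Σ|/2 = 4.
Net area = 139 − 4 = 135.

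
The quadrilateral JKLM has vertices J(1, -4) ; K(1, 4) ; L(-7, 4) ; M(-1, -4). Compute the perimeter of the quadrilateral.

|JK| = √((0)² + (8)²) = √64 = 8
|KL| = √((-8)² + (0)²) = √64 = 8
|LM| = √((6)² + (-8)²) = √100 = 10
|MJ| = √((2)² + (0)²) = √4 = 2
Perimeter = 8 + 8 + 10 + 2 = 28.

28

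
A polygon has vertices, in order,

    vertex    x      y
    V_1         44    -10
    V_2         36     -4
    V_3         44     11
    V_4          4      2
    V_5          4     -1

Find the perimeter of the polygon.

112

|V_1V_2| = √((-8)² + (6)²) = √100 = 10
|V_2V_3| = √((8)² + (15)²) = √289 = 17
|V_3V_4| = √((-40)² + (-9)²) = √1681 = 41
|V_4V_5| = √((0)² + (-3)²) = √9 = 3
|V_5V_1| = √((40)² + (-9)²) = √1681 = 41
Perimeter = 10 + 17 + 41 + 3 + 41 = 112.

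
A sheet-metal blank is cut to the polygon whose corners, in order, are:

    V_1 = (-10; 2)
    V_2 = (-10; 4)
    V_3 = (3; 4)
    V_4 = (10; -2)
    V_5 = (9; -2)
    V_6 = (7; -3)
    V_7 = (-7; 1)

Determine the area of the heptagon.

75.5

V_1→V_2: (-10)(4) − (-10)(2) = -20
V_2→V_3: (-10)(4) − (3)(4) = -52
V_3→V_4: (3)(-2) − (10)(4) = -46
V_4→V_5: (10)(-2) − (9)(-2) = -2
V_5→V_6: (9)(-3) − (7)(-2) = -13
V_6→V_7: (7)(1) − (-7)(-3) = -14
V_7→V_1: (-7)(2) − (-10)(1) = -4
Σ = -151
Area = |Σ|/2 = 75.5.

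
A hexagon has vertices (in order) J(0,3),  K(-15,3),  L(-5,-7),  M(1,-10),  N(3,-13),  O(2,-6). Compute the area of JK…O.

126.5

Apply the surveyor's formula: 2A = Σ (x_i·y_{i+1} − x_{i+1}·y_i), indices taken mod 6.
J→K: (0)(3) − (-15)(3) = 45
K→L: (-15)(-7) − (-5)(3) = 120
L→M: (-5)(-10) − (1)(-7) = 57
M→N: (1)(-13) − (3)(-10) = 17
N→O: (3)(-6) − (2)(-13) = 8
O→J: (2)(3) − (0)(-6) = 6
Σ = 253
Area = |Σ|/2 = 126.5.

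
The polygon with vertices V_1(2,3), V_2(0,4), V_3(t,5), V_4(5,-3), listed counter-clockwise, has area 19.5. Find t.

-5

The doubled signed area Σ (x_i y_{i+1} − x_{i+1} y_i) is linear in t.
With t=0 it equals 4; the coefficient of t is -7 (from the two edges through V_3).
So -7·t + 4 = 2·19.5 = 39 ⇒ t = -5.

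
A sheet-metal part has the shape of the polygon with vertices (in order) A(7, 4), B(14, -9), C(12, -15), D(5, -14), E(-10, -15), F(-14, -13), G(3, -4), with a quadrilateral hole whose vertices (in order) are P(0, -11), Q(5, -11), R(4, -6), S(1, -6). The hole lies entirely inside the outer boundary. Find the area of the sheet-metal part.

217

Outer boundary:
Apply the shoelace (surveyor's) formula: 2A = Σ (x_i·y_{i+1} − x_{i+1}·y_i), indices taken mod 7.
A→B: (7)(-9) − (14)(4) = -119
B→C: (14)(-15) − (12)(-9) = -102
C→D: (12)(-14) − (5)(-15) = -93
D→E: (5)(-15) − (-10)(-14) = -215
E→F: (-10)(-13) − (-14)(-15) = -80
F→G: (-14)(-4) − (3)(-13) = 95
G→A: (3)(4) − (7)(-4) = 40
Σ = -474
Area = |Σ|/2 = 237.
Hole:
Apply the shoelace (surveyor's) formula: 2A = Σ (x_i·y_{i+1} − x_{i+1}·y_i), indices taken mod 4.
Cross-terms: 55, 14, -18, -11  ⇒  Σ = 40
Area = |Σ|/2 = 20.
Net area = 237 − 20 = 217.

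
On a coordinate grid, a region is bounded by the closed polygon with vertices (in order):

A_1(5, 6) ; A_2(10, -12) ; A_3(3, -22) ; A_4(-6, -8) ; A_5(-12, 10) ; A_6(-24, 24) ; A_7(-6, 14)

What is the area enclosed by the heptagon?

481

Apply the shoelace formula: 2A = Σ (x_i·y_{i+1} − x_{i+1}·y_i), indices taken mod 7.
Cross-terms: -120, -184, -156, -156, -48, -192, -106  ⇒  Σ = -962
Area = |Σ|/2 = 481.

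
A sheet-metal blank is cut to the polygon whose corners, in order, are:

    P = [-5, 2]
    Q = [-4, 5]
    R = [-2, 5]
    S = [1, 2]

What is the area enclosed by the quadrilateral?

Apply Gauss's area formula: 2A = Σ (x_i·y_{i+1} − x_{i+1}·y_i), indices taken mod 4.
Σ = (-17) + (-10) + (-9) + (12) = -24
Area = |Σ|/2 = 12.

12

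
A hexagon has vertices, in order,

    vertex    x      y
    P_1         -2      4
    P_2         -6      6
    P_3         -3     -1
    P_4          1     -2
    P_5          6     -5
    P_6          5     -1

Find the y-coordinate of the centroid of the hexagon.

110/261

Apply the shoelace formula. First the cross-terms c_i = x_i·y_{i+1} − x_{i+1}·y_i:
  12, 24, 7, 7, 19, 18  ⇒  2A = 87, A = 43.5.
Then Σ (y_i + y_{i+1})·c_i = 110, so ȳ = 110 / (6·43.5) = 110/261.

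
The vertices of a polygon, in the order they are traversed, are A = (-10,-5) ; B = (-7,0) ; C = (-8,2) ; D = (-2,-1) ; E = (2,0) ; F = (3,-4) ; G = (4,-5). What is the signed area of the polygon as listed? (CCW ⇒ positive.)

Apply the surveyor's formula: 2A = Σ (x_i·y_{i+1} − x_{i+1}·y_i), indices taken mod 7.
Cross-terms: -35, -14, 12, 2, -8, 1, -70  ⇒  Σ = -112
Signed area = Σ/2 = -56 (negative ⇒ clockwise traversal).

-56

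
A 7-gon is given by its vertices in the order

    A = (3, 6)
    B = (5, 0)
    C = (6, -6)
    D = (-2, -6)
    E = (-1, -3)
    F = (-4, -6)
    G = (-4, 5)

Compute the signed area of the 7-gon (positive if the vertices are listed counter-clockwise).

Σ = (-30) + (-30) + (-48) + (0) + (-6) + (-44) + (-39) = -197
Signed area = Σ/2 = -98.5 (negative ⇒ clockwise traversal).

-98.5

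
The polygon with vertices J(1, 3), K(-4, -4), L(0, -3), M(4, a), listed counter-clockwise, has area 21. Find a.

The doubled signed area Σ (x_i y_{i+1} − x_{i+1} y_i) is linear in a.
With a=0 it equals 44; the coefficient of a is -1 (from the two edges through M).
So -1·a + 44 = 2·21 = 42 ⇒ a = 2.

2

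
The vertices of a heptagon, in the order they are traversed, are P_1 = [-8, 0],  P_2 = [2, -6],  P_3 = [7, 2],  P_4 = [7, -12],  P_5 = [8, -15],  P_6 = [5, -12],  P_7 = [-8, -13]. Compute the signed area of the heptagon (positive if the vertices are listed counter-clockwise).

-149.5

Σ = (48) + (46) + (-98) + (-9) + (-21) + (-161) + (-104) = -299
Signed area = Σ/2 = -149.5 (negative ⇒ clockwise traversal).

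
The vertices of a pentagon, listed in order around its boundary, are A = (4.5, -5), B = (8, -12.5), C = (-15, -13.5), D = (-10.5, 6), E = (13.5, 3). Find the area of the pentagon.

Cross-terms: -16.25, -295.5, -231.75, -112.5, -81  ⇒  Σ = -737
Area = |Σ|/2 = 368.5.

368.5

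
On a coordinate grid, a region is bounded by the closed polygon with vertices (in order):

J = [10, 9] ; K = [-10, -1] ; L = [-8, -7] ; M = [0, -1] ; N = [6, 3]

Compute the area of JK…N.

90

J→K: (10)(-1) − (-10)(9) = 80
K→L: (-10)(-7) − (-8)(-1) = 62
L→M: (-8)(-1) − (0)(-7) = 8
M→N: (0)(3) − (6)(-1) = 6
N→J: (6)(9) − (10)(3) = 24
Σ = 180
Area = |Σ|/2 = 90.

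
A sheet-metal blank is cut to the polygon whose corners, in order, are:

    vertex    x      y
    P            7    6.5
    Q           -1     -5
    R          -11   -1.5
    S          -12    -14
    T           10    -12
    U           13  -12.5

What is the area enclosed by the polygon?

270.5

Apply Gauss's area formula: 2A = Σ (x_i·y_{i+1} − x_{i+1}·y_i), indices taken mod 6.
Cross-terms: -28.5, -53.5, 136, 284, 31, 172  ⇒  Σ = 541
Area = |Σ|/2 = 270.5.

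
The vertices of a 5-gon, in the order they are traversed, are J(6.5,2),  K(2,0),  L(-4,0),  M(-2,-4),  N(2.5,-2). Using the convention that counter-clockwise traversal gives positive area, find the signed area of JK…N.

Σ = (-4) + (0) + (16) + (14) + (18) = 44
Signed area = Σ/2 = 22 (positive ⇒ counter-clockwise traversal).

22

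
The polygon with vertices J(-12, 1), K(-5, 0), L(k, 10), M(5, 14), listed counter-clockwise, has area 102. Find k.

The doubled signed area Σ (x_i y_{i+1} − x_{i+1} y_i) is linear in k.
With k=0 it equals 78; the coefficient of k is 14 (from the two edges through L).
So 14·k + 78 = 2·102 = 204 ⇒ k = 9.

9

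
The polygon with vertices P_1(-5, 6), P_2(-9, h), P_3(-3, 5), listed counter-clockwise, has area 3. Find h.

The doubled signed area Σ (x_i y_{i+1} − x_{i+1} y_i) is linear in h.
With h=0 it equals 16; the coefficient of h is -2 (from the two edges through P_2).
So -2·h + 16 = 2·3 = 6 ⇒ h = 5.

5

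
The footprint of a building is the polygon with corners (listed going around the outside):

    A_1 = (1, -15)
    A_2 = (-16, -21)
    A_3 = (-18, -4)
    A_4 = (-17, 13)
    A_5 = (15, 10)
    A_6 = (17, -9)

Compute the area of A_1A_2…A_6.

Apply the shoelace formula: 2A = Σ (x_i·y_{i+1} − x_{i+1}·y_i), indices taken mod 6.
Σ = (-261) + (-314) + (-302) + (-365) + (-305) + (-246) = -1793
Area = |Σ|/2 = 896.5.

896.5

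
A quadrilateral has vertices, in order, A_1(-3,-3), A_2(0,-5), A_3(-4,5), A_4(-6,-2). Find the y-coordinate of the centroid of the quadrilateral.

-22/45

Apply the shoelace (surveyor's) formula. First the cross-terms c_i = x_i·y_{i+1} − x_{i+1}·y_i:
  15, -20, 38, 12  ⇒  2A = 45, A = 22.5.
Then Σ (y_i + y_{i+1})·c_i = -66, so ȳ = -66 / (6·22.5) = -22/45.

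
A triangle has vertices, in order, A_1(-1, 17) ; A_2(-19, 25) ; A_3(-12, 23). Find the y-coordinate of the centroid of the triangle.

65/3

Apply the surveyor's formula. First the cross-terms c_i = x_i·y_{i+1} − x_{i+1}·y_i:
  298, -137, -181  ⇒  2A = -20, A = -10.
Then Σ (y_i + y_{i+1})·c_i = -1300, so ȳ = -1300 / (6·(-10)) = 65/3.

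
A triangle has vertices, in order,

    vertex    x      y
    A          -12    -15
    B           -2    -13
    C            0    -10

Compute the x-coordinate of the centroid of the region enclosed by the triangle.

-14/3

Apply the surveyor's formula. First the cross-terms c_i = x_i·y_{i+1} − x_{i+1}·y_i:
  126, 20, -120  ⇒  2A = 26, A = 13.
Then Σ (x_i + x_{i+1})·c_i = -364, so x̄ = -364 / (6·13) = -14/3.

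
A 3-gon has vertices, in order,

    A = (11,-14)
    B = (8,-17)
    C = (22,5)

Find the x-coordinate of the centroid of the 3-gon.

Apply Gauss's area formula. First the cross-terms c_i = x_i·y_{i+1} − x_{i+1}·y_i:
  -75, 414, -363  ⇒  2A = -24, A = -12.
Then Σ (x_i + x_{i+1})·c_i = -984, so x̄ = -984 / (6·(-12)) = 41/3.

41/3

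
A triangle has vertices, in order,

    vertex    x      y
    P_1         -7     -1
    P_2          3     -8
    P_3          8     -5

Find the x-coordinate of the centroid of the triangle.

4/3

Apply the shoelace formula. First the cross-terms c_i = x_i·y_{i+1} − x_{i+1}·y_i:
  59, 49, -43  ⇒  2A = 65, A = 32.5.
Then Σ (x_i + x_{i+1})·c_i = 260, so x̄ = 260 / (6·32.5) = 4/3.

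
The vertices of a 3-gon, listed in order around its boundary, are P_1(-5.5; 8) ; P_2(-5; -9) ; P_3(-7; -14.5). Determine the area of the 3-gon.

18.375

Apply the surveyor's formula: 2A = Σ (x_i·y_{i+1} − x_{i+1}·y_i), indices taken mod 3.
P_1→P_2: (-5.5)(-9) − (-5)(8) = 89.5
P_2→P_3: (-5)(-14.5) − (-7)(-9) = 9.5
P_3→P_1: (-7)(8) − (-5.5)(-14.5) = -135.75
Σ = -36.75
Area = |Σ|/2 = 18.375.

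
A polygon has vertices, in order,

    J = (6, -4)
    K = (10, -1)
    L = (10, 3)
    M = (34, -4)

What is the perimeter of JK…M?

|JK| = √((4)² + (3)²) = √25 = 5
|KL| = √((0)² + (4)²) = √16 = 4
|LM| = √((24)² + (-7)²) = √625 = 25
|MJ| = √((-28)² + (0)²) = √784 = 28
Perimeter = 5 + 4 + 25 + 28 = 62.

62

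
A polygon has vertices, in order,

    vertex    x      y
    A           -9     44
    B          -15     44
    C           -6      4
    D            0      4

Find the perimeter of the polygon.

|AB| = √((-6)² + (0)²) = √36 = 6
|BC| = √((9)² + (-40)²) = √1681 = 41
|CD| = √((6)² + (0)²) = √36 = 6
|DA| = √((-9)² + (40)²) = √1681 = 41
Perimeter = 6 + 41 + 6 + 41 = 94.

94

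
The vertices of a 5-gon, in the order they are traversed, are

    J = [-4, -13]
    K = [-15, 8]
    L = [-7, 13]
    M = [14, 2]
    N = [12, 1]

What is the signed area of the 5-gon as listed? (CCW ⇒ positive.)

-362

Σ = (-227) + (-139) + (-196) + (-10) + (-152) = -724
Signed area = Σ/2 = -362 (negative ⇒ clockwise traversal).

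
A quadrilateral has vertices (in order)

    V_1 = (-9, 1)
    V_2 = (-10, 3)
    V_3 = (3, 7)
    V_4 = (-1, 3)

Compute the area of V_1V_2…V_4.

Apply the shoelace formula: 2A = Σ (x_i·y_{i+1} − x_{i+1}·y_i), indices taken mod 4.
Cross-terms: -17, -79, 16, 26  ⇒  Σ = -54
Area = |Σ|/2 = 27.

27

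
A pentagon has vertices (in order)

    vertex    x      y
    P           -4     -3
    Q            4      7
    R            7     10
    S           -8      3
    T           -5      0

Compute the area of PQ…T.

Σ = (-16) + (-9) + (101) + (15) + (15) = 106
Area = |Σ|/2 = 53.

53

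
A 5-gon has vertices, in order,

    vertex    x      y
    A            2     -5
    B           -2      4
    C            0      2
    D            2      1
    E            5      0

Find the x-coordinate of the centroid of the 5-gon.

1.75

Apply the shoelace formula. First the cross-terms c_i = x_i·y_{i+1} − x_{i+1}·y_i:
  -2, -4, -4, -5, -25  ⇒  2A = -40, A = -20.
Then Σ (x_i + x_{i+1})·c_i = -210, so x̄ = -210 / (6·(-20)) = 1.75.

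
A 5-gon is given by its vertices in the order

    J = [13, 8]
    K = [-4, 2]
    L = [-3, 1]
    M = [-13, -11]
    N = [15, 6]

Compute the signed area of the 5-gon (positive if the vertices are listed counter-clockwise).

Apply the shoelace (surveyor's) formula: 2A = Σ (x_i·y_{i+1} − x_{i+1}·y_i), indices taken mod 5.
Σ = (58) + (2) + (46) + (87) + (42) = 235
Signed area = Σ/2 = 117.5 (positive ⇒ counter-clockwise traversal).

117.5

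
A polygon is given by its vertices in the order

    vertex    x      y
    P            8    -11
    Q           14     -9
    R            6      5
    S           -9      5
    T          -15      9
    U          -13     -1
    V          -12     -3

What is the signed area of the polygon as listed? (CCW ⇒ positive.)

295

Cross-terms: 82, 124, 75, -6, 132, 27, 156  ⇒  Σ = 590
Signed area = Σ/2 = 295 (positive ⇒ counter-clockwise traversal).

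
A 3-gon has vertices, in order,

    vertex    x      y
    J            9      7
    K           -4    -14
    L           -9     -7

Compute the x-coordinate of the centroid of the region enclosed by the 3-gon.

Apply the surveyor's formula. First the cross-terms c_i = x_i·y_{i+1} − x_{i+1}·y_i:
  -98, -98, 0  ⇒  2A = -196, A = -98.
Then Σ (x_i + x_{i+1})·c_i = 784, so x̄ = 784 / (6·(-98)) = -4/3.

-4/3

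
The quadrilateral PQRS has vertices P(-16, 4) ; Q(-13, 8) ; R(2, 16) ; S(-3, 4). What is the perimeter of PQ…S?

|PQ| = √((3)² + (4)²) = √25 = 5
|QR| = √((15)² + (8)²) = √289 = 17
|RS| = √((-5)² + (-12)²) = √169 = 13
|SP| = √((-13)² + (0)²) = √169 = 13
Perimeter = 5 + 17 + 13 + 13 = 48.

48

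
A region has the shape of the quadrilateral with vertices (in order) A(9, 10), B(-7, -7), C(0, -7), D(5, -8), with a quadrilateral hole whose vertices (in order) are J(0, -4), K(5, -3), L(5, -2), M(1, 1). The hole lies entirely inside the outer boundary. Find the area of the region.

92.5

Outer boundary:
Cross-terms: 7, 49, 35, 122  ⇒  Σ = 213
Area = |Σ|/2 = 106.5.
Hole:
Apply Gauss's area formula: 2A = Σ (x_i·y_{i+1} − x_{i+1}·y_i), indices taken mod 4.
J→K: (0)(-3) − (5)(-4) = 20
K→L: (5)(-2) − (5)(-3) = 5
L→M: (5)(1) − (1)(-2) = 7
M→J: (1)(-4) − (0)(1) = -4
Σ = 28
Area = |Σ|/2 = 14.
Net area = 106.5 − 14 = 92.5.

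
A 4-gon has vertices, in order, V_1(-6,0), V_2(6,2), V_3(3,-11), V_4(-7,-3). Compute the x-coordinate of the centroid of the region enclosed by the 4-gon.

35/282

Apply the shoelace (surveyor's) formula. First the cross-terms c_i = x_i·y_{i+1} − x_{i+1}·y_i:
  -12, -72, -86, -18  ⇒  2A = -188, A = -94.
Then Σ (x_i + x_{i+1})·c_i = -70, so x̄ = -70 / (6·(-94)) = 35/282.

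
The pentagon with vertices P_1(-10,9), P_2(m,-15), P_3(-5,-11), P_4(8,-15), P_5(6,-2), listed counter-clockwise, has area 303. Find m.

Write out the shoelace sum; only the two edges meeting at P_2 involve m:
2·Area = [((-10)·(-15) − m·9) + (m·(-11) − (-5)·(-15))] + 271
       = -20·m + 346 = 606
⇒ m = -13.

-13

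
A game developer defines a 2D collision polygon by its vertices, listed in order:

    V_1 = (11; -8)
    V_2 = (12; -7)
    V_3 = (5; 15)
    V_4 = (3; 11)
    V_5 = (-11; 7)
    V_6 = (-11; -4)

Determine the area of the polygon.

Apply the surveyor's formula: 2A = Σ (x_i·y_{i+1} − x_{i+1}·y_i), indices taken mod 6.
V_1→V_2: (11)(-7) − (12)(-8) = 19
V_2→V_3: (12)(15) − (5)(-7) = 215
V_3→V_4: (5)(11) − (3)(15) = 10
V_4→V_5: (3)(7) − (-11)(11) = 142
V_5→V_6: (-11)(-4) − (-11)(7) = 121
V_6→V_1: (-11)(-8) − (11)(-4) = 132
Σ = 639
Area = |Σ|/2 = 319.5.

319.5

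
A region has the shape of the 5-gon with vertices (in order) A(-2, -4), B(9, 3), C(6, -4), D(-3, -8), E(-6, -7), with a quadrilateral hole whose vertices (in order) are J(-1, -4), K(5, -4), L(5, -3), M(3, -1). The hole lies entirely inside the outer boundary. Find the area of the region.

Outer boundary:
Apply the surveyor's formula: 2A = Σ (x_i·y_{i+1} − x_{i+1}·y_i), indices taken mod 5.
Σ = (30) + (-54) + (-60) + (-27) + (10) = -101
Area = |Σ|/2 = 50.5.
Hole:
Apply the surveyor's formula: 2A = Σ (x_i·y_{i+1} − x_{i+1}·y_i), indices taken mod 4.
Σ = (24) + (5) + (4) + (-13) = 20
Area = |Σ|/2 = 10.
Net area = 50.5 − 10 = 40.5.

40.5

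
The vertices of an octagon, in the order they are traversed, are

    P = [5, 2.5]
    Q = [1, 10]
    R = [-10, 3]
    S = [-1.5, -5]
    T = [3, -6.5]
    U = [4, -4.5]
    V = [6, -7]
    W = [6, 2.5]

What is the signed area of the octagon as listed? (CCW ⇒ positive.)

Apply the shoelace formula: 2A = Σ (x_i·y_{i+1} − x_{i+1}·y_i), indices taken mod 8.
Σ = (47.5) + (103) + (54.5) + (24.75) + (12.5) + (-1) + (57) + (2.5) = 300.75
Signed area = Σ/2 = 150.375 (positive ⇒ counter-clockwise traversal).

150.375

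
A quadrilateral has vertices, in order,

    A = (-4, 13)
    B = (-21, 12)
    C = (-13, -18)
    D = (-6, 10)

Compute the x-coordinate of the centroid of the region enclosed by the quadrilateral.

Apply Gauss's area formula. First the cross-terms c_i = x_i·y_{i+1} − x_{i+1}·y_i:
  225, 534, -238, -38  ⇒  2A = 483, A = 241.5.
Then Σ (x_i + x_{i+1})·c_i = -18879, so x̄ = -18879 / (6·241.5) = -899/69.

-899/69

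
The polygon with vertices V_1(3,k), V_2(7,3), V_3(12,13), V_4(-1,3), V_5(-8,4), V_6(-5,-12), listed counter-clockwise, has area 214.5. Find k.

Write out the shoelace sum; only the two edges meeting at V_1 involve k:
2·Area = [((-5)·k − 3·(-12)) + (3·3 − 7·k)] + 240
       = -12·k + 285 = 429
⇒ k = -12.

-12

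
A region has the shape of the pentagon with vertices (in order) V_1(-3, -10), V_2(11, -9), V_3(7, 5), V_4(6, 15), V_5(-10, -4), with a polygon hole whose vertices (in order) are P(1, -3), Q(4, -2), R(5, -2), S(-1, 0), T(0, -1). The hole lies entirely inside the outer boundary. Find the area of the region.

266

Outer boundary:
Cross-terms: 137, 118, 75, 126, 88  ⇒  Σ = 544
Area = |Σ|/2 = 272.
Hole:
P→Q: (1)(-2) − (4)(-3) = 10
Q→R: (4)(-2) − (5)(-2) = 2
R→S: (5)(0) − (-1)(-2) = -2
S→T: (-1)(-1) − (0)(0) = 1
T→P: (0)(-3) − (1)(-1) = 1
Σ = 12
Area = |Σ|/2 = 6.
Net area = 272 − 6 = 266.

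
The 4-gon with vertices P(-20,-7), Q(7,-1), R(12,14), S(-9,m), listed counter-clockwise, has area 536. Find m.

The doubled signed area Σ (x_i y_{i+1} − x_{i+1} y_i) is linear in m.
With m=0 it equals 368; the coefficient of m is 32 (from the two edges through S).
So 32·m + 368 = 2·536 = 1072 ⇒ m = 22.

22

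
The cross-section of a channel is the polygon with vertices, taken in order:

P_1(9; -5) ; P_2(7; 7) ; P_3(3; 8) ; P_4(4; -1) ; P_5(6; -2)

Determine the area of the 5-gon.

42

Apply the shoelace (surveyor's) formula: 2A = Σ (x_i·y_{i+1} − x_{i+1}·y_i), indices taken mod 5.
P_1→P_2: (9)(7) − (7)(-5) = 98
P_2→P_3: (7)(8) − (3)(7) = 35
P_3→P_4: (3)(-1) − (4)(8) = -35
P_4→P_5: (4)(-2) − (6)(-1) = -2
P_5→P_1: (6)(-5) − (9)(-2) = -12
Σ = 84
Area = |Σ|/2 = 42.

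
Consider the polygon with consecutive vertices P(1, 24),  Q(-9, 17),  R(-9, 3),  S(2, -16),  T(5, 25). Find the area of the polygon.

361

Apply the surveyor's formula: 2A = Σ (x_i·y_{i+1} − x_{i+1}·y_i), indices taken mod 5.
P→Q: (1)(17) − (-9)(24) = 233
Q→R: (-9)(3) − (-9)(17) = 126
R→S: (-9)(-16) − (2)(3) = 138
S→T: (2)(25) − (5)(-16) = 130
T→P: (5)(24) − (1)(25) = 95
Σ = 722
Area = |Σ|/2 = 361.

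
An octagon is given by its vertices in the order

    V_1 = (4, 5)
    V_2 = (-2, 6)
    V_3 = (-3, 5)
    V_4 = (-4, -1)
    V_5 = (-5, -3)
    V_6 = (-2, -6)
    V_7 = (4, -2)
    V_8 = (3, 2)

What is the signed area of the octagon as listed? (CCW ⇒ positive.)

72.5

Apply Gauss's area formula: 2A = Σ (x_i·y_{i+1} − x_{i+1}·y_i), indices taken mod 8.
Σ = (34) + (8) + (23) + (7) + (24) + (28) + (14) + (7) = 145
Signed area = Σ/2 = 72.5 (positive ⇒ counter-clockwise traversal).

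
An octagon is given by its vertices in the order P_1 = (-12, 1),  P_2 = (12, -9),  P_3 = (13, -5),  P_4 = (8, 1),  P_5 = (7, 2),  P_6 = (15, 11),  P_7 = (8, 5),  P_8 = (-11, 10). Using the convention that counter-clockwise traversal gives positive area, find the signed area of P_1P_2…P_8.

246.5

Apply Gauss's area formula: 2A = Σ (x_i·y_{i+1} − x_{i+1}·y_i), indices taken mod 8.
P_1→P_2: (-12)(-9) − (12)(1) = 96
P_2→P_3: (12)(-5) − (13)(-9) = 57
P_3→P_4: (13)(1) − (8)(-5) = 53
P_4→P_5: (8)(2) − (7)(1) = 9
P_5→P_6: (7)(11) − (15)(2) = 47
P_6→P_7: (15)(5) − (8)(11) = -13
P_7→P_8: (8)(10) − (-11)(5) = 135
P_8→P_1: (-11)(1) − (-12)(10) = 109
Σ = 493
Signed area = Σ/2 = 246.5 (positive ⇒ counter-clockwise traversal).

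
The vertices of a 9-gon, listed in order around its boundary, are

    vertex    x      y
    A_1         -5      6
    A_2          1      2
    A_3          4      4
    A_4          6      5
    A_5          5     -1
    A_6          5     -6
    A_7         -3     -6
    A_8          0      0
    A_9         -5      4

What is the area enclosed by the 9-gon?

69

Σ = (-16) + (-4) + (-4) + (-31) + (-25) + (-48) + (0) + (0) + (-10) = -138
Area = |Σ|/2 = 69.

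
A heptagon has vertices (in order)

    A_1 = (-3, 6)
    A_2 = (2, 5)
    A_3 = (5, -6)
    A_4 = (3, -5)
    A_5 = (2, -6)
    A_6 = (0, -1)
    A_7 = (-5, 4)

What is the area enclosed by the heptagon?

52

Σ = (-27) + (-37) + (-7) + (-8) + (-2) + (-5) + (-18) = -104
Area = |Σ|/2 = 52.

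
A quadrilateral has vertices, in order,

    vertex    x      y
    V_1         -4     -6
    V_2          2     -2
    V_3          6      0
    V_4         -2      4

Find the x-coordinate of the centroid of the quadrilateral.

Apply the surveyor's formula. First the cross-terms c_i = x_i·y_{i+1} − x_{i+1}·y_i:
  20, 12, 24, 28  ⇒  2A = 84, A = 42.
Then Σ (x_i + x_{i+1})·c_i = -16, so x̄ = -16 / (6·42) = -4/63.

-4/63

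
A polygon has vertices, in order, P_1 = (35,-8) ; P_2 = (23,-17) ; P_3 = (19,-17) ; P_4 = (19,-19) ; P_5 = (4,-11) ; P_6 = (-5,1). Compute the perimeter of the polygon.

94

|P_1P_2| = √((-12)² + (-9)²) = √225 = 15
|P_2P_3| = √((-4)² + (0)²) = √16 = 4
|P_3P_4| = √((0)² + (-2)²) = √4 = 2
|P_4P_5| = √((-15)² + (8)²) = √289 = 17
|P_5P_6| = √((-9)² + (12)²) = √225 = 15
|P_6P_1| = √((40)² + (-9)²) = √1681 = 41
Perimeter = 15 + 4 + 2 + 17 + 15 + 41 = 94.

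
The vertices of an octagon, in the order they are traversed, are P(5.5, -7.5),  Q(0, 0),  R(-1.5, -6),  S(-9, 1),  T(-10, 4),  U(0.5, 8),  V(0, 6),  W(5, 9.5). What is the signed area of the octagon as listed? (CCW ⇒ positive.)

Apply Gauss's area formula: 2A = Σ (x_i·y_{i+1} − x_{i+1}·y_i), indices taken mod 8.
Σ = (0) + (0) + (-55.5) + (-26) + (-82) + (3) + (-30) + (-89.75) = -280.25
Signed area = Σ/2 = -140.125 (negative ⇒ clockwise traversal).

-140.125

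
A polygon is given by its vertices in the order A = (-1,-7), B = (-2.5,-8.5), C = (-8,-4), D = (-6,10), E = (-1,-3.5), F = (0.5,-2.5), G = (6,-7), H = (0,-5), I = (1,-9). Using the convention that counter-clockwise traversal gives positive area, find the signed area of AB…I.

A→B: (-1)(-8.5) − (-2.5)(-7) = -9
B→C: (-2.5)(-4) − (-8)(-8.5) = -58
C→D: (-8)(10) − (-6)(-4) = -104
D→E: (-6)(-3.5) − (-1)(10) = 31
E→F: (-1)(-2.5) − (0.5)(-3.5) = 4.25
F→G: (0.5)(-7) − (6)(-2.5) = 11.5
G→H: (6)(-5) − (0)(-7) = -30
H→I: (0)(-9) − (1)(-5) = 5
I→A: (1)(-7) − (-1)(-9) = -16
Σ = -165.25
Signed area = Σ/2 = -82.625 (negative ⇒ clockwise traversal).

-82.625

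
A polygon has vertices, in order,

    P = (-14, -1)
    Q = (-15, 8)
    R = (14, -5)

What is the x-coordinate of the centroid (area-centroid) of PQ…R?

Apply the surveyor's formula. First the cross-terms c_i = x_i·y_{i+1} − x_{i+1}·y_i:
  -127, -37, -84  ⇒  2A = -248, A = -124.
Then Σ (x_i + x_{i+1})·c_i = 3720, so x̄ = 3720 / (6·(-124)) = -5.

-5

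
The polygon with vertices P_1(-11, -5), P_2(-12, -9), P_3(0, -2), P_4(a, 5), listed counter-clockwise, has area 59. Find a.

0

Write out the shoelace sum; only the two edges meeting at P_4 involve a:
2·Area = [(0·5 − a·(-2)) + (a·(-5) − (-11)·5)] + 63
       = -3·a + 118 = 118
⇒ a = 0.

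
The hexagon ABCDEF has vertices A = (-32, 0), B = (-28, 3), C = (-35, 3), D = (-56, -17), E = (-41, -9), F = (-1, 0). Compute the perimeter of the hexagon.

130

|AB| = √((4)² + (3)²) = √25 = 5
|BC| = √((-7)² + (0)²) = √49 = 7
|CD| = √((-21)² + (-20)²) = √841 = 29
|DE| = √((15)² + (8)²) = √289 = 17
|EF| = √((40)² + (9)²) = √1681 = 41
|FA| = √((-31)² + (0)²) = √961 = 31
Perimeter = 5 + 7 + 29 + 17 + 41 + 31 = 130.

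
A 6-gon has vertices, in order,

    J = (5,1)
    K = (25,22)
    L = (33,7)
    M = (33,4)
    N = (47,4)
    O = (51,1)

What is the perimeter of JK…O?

|JK| = √((20)² + (21)²) = √841 = 29
|KL| = √((8)² + (-15)²) = √289 = 17
|LM| = √((0)² + (-3)²) = √9 = 3
|MN| = √((14)² + (0)²) = √196 = 14
|NO| = √((4)² + (-3)²) = √25 = 5
|OJ| = √((-46)² + (0)²) = √2116 = 46
Perimeter = 29 + 17 + 3 + 14 + 5 + 46 = 114.

114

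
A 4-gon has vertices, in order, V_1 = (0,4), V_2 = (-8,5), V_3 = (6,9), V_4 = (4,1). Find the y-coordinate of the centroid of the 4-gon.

340/63

Apply the shoelace (surveyor's) formula. First the cross-terms c_i = x_i·y_{i+1} − x_{i+1}·y_i:
  32, -102, -30, 16  ⇒  2A = -84, A = -42.
Then Σ (y_i + y_{i+1})·c_i = -1360, so ȳ = -1360 / (6·(-42)) = 340/63.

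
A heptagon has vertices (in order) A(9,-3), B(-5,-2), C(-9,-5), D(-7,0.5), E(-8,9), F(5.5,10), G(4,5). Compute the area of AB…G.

161.75

Apply the surveyor's formula: 2A = Σ (x_i·y_{i+1} − x_{i+1}·y_i), indices taken mod 7.
Cross-terms: -33, 7, -39.5, -59, -129.5, -12.5, -57  ⇒  Σ = -323.5
Area = |Σ|/2 = 161.75.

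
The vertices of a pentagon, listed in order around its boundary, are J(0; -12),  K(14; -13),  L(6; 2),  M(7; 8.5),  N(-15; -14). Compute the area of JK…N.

Apply Gauss's area formula: 2A = Σ (x_i·y_{i+1} − x_{i+1}·y_i), indices taken mod 5.
Cross-terms: 168, 106, 37, 29.5, 180  ⇒  Σ = 520.5
Area = |Σ|/2 = 260.25.

260.25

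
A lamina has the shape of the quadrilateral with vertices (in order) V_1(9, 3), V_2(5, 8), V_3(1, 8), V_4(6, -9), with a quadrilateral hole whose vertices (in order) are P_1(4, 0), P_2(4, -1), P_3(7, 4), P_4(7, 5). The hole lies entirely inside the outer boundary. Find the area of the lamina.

62.5

Outer boundary:
Apply Gauss's area formula: 2A = Σ (x_i·y_{i+1} − x_{i+1}·y_i), indices taken mod 4.
V_1→V_2: (9)(8) − (5)(3) = 57
V_2→V_3: (5)(8) − (1)(8) = 32
V_3→V_4: (1)(-9) − (6)(8) = -57
V_4→V_1: (6)(3) − (9)(-9) = 99
Σ = 131
Area = |Σ|/2 = 65.5.
Hole:
Apply Gauss's area formula: 2A = Σ (x_i·y_{i+1} − x_{i+1}·y_i), indices taken mod 4.
Σ = (-4) + (23) + (7) + (-20) = 6
Area = |Σ|/2 = 3.
Net area = 65.5 − 3 = 62.5.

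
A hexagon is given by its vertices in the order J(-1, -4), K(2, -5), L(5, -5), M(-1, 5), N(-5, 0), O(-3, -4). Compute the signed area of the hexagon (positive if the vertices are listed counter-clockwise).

50.5

Apply the shoelace (surveyor's) formula: 2A = Σ (x_i·y_{i+1} − x_{i+1}·y_i), indices taken mod 6.
Cross-terms: 13, 15, 20, 25, 20, 8  ⇒  Σ = 101
Signed area = Σ/2 = 50.5 (positive ⇒ counter-clockwise traversal).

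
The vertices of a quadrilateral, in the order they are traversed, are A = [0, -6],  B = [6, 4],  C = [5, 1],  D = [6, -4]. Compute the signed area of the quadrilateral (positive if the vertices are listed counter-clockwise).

Σ = (36) + (-14) + (-26) + (-36) = -40
Signed area = Σ/2 = -20 (negative ⇒ clockwise traversal).

-20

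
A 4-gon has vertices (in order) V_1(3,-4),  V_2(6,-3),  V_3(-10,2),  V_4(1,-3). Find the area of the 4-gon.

Apply the shoelace (surveyor's) formula: 2A = Σ (x_i·y_{i+1} − x_{i+1}·y_i), indices taken mod 4.
Σ = (15) + (-18) + (28) + (5) = 30
Area = |Σ|/2 = 15.

15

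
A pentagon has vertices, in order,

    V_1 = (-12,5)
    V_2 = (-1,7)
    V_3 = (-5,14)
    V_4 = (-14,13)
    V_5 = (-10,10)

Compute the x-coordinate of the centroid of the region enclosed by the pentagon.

-152/21

Apply Gauss's area formula. First the cross-terms c_i = x_i·y_{i+1} − x_{i+1}·y_i:
  -79, 21, 131, -10, 70  ⇒  2A = 133, A = 66.5.
Then Σ (x_i + x_{i+1})·c_i = -2888, so x̄ = -2888 / (6·66.5) = -152/21.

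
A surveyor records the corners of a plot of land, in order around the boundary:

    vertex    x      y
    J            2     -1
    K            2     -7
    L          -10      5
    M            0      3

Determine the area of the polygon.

Apply the shoelace formula: 2A = Σ (x_i·y_{i+1} − x_{i+1}·y_i), indices taken mod 4.
J→K: (2)(-7) − (2)(-1) = -12
K→L: (2)(5) − (-10)(-7) = -60
L→M: (-10)(3) − (0)(5) = -30
M→J: (0)(-1) − (2)(3) = -6
Σ = -108
Area = |Σ|/2 = 54.

54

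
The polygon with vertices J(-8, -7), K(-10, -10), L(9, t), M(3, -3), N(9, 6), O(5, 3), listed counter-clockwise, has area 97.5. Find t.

Write out the shoelace sum; only the two edges meeting at L involve t:
2·Area = [((-10)·t − 9·(-10)) + (9·(-3) − 3·t)] + 41
       = -13·t + 104 = 195
⇒ t = -7.

-7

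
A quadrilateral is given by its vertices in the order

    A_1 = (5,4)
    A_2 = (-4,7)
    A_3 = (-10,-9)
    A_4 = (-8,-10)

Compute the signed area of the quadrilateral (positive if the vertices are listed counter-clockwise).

Apply the shoelace formula: 2A = Σ (x_i·y_{i+1} − x_{i+1}·y_i), indices taken mod 4.
Σ = (51) + (106) + (28) + (18) = 203
Signed area = Σ/2 = 101.5 (positive ⇒ counter-clockwise traversal).

101.5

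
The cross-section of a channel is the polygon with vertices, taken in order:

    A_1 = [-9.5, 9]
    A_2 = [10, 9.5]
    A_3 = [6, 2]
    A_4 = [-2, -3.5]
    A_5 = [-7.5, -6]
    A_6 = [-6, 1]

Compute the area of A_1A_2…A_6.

168.25

Apply the shoelace (surveyor's) formula: 2A = Σ (x_i·y_{i+1} − x_{i+1}·y_i), indices taken mod 6.
Σ = (-180.25) + (-37) + (-17) + (-14.25) + (-43.5) + (-44.5) = -336.5
Area = |Σ|/2 = 168.25.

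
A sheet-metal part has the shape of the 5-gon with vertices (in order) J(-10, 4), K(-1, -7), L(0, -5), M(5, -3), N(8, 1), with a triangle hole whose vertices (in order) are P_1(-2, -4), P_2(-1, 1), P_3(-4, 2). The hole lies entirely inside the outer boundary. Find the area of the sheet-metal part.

79.5

Outer boundary:
Apply the shoelace formula: 2A = Σ (x_i·y_{i+1} − x_{i+1}·y_i), indices taken mod 5.
J→K: (-10)(-7) − (-1)(4) = 74
K→L: (-1)(-5) − (0)(-7) = 5
L→M: (0)(-3) − (5)(-5) = 25
M→N: (5)(1) − (8)(-3) = 29
N→J: (8)(4) − (-10)(1) = 42
Σ = 175
Area = |Σ|/2 = 87.5.
Hole:
Apply the surveyor's formula: 2A = Σ (x_i·y_{i+1} − x_{i+1}·y_i), indices taken mod 3.
Σ = (-6) + (2) + (20) = 16
Area = |Σ|/2 = 8.
Net area = 87.5 − 8 = 79.5.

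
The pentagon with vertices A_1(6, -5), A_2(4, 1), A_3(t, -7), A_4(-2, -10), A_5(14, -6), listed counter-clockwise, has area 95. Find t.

-8

The doubled signed area Σ (x_i y_{i+1} − x_{i+1} y_i) is linear in t.
With t=0 it equals 102; the coefficient of t is -11 (from the two edges through A_3).
So -11·t + 102 = 2·95 = 190 ⇒ t = -8.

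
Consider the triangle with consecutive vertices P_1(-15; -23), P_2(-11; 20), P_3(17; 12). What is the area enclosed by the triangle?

618

P_1→P_2: (-15)(20) − (-11)(-23) = -553
P_2→P_3: (-11)(12) − (17)(20) = -472
P_3→P_1: (17)(-23) − (-15)(12) = -211
Σ = -1236
Area = |Σ|/2 = 618.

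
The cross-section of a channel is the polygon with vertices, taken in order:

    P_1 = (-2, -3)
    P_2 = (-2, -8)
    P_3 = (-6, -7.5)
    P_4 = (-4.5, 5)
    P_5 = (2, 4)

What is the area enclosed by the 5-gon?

56.375

Apply the surveyor's formula: 2A = Σ (x_i·y_{i+1} − x_{i+1}·y_i), indices taken mod 5.
P_1→P_2: (-2)(-8) − (-2)(-3) = 10
P_2→P_3: (-2)(-7.5) − (-6)(-8) = -33
P_3→P_4: (-6)(5) − (-4.5)(-7.5) = -63.75
P_4→P_5: (-4.5)(4) − (2)(5) = -28
P_5→P_1: (2)(-3) − (-2)(4) = 2
Σ = -112.75
Area = |Σ|/2 = 56.375.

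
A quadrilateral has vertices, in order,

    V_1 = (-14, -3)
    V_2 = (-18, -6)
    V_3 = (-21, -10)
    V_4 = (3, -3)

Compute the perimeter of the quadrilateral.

|V_1V_2| = √((-4)² + (-3)²) = √25 = 5
|V_2V_3| = √((-3)² + (-4)²) = √25 = 5
|V_3V_4| = √((24)² + (7)²) = √625 = 25
|V_4V_1| = √((-17)² + (0)²) = √289 = 17
Perimeter = 5 + 5 + 25 + 17 = 52.

52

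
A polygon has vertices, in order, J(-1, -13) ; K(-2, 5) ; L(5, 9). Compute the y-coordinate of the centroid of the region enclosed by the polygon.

1/3

Apply Gauss's area formula. First the cross-terms c_i = x_i·y_{i+1} − x_{i+1}·y_i:
  -31, -43, -56  ⇒  2A = -130, A = -65.
Then Σ (y_i + y_{i+1})·c_i = -130, so ȳ = -130 / (6·(-65)) = 1/3.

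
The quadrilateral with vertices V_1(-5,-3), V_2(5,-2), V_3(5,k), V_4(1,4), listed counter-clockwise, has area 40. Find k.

Write out the shoelace sum; only the two edges meeting at V_3 involve k:
2·Area = [(5·k − 5·(-2)) + (5·4 − 1·k)] + 42
       = 4·k + 72 = 80
⇒ k = 2.

2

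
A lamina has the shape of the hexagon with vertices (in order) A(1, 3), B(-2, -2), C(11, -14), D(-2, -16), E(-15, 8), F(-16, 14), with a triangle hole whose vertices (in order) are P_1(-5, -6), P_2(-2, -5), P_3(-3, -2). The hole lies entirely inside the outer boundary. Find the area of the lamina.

270

Outer boundary:
Apply the shoelace (surveyor's) formula: 2A = Σ (x_i·y_{i+1} − x_{i+1}·y_i), indices taken mod 6.
A→B: (1)(-2) − (-2)(3) = 4
B→C: (-2)(-14) − (11)(-2) = 50
C→D: (11)(-16) − (-2)(-14) = -204
D→E: (-2)(8) − (-15)(-16) = -256
E→F: (-15)(14) − (-16)(8) = -82
F→A: (-16)(3) − (1)(14) = -62
Σ = -550
Area = |Σ|/2 = 275.
Hole:
Apply the surveyor's formula: 2A = Σ (x_i·y_{i+1} − x_{i+1}·y_i), indices taken mod 3.
Cross-terms: 13, -11, 8  ⇒  Σ = 10
Area = |Σ|/2 = 5.
Net area = 275 − 5 = 270.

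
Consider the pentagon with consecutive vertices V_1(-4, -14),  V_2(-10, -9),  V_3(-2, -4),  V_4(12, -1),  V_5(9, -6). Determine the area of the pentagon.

122.5

V_1→V_2: (-4)(-9) − (-10)(-14) = -104
V_2→V_3: (-10)(-4) − (-2)(-9) = 22
V_3→V_4: (-2)(-1) − (12)(-4) = 50
V_4→V_5: (12)(-6) − (9)(-1) = -63
V_5→V_1: (9)(-14) − (-4)(-6) = -150
Σ = -245
Area = |Σ|/2 = 122.5.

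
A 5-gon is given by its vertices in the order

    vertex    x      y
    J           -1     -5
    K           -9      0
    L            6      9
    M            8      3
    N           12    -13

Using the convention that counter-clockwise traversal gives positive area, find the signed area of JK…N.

Σ = (-45) + (-81) + (-54) + (-140) + (-73) = -393
Signed area = Σ/2 = -196.5 (negative ⇒ clockwise traversal).

-196.5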